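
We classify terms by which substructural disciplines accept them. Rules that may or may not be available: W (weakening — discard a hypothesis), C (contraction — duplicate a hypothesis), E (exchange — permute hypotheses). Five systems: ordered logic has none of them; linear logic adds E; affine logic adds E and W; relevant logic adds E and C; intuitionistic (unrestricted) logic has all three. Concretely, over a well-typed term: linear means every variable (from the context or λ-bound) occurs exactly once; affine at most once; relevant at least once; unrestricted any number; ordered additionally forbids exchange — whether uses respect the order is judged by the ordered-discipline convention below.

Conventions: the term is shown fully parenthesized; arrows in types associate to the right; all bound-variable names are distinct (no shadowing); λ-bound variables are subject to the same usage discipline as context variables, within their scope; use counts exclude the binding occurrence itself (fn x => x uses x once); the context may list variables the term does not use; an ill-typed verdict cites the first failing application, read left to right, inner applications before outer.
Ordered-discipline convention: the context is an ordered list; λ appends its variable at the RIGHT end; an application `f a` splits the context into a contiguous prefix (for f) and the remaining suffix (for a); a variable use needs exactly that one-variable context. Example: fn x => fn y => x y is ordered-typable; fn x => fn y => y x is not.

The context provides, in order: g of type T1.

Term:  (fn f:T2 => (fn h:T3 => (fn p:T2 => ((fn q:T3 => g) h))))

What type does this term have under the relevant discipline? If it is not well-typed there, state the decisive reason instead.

not well-typed under relevant — f, p, q never used (weakening)
usage: g: 1; f [bound]: 0; h [bound]: 1; p [bound]: 0; q [bound]: 0
order of uses: g, h
typing: well-typed — term : T2 -> T3 -> T2 -> T1
summary: ordered ✗; linear ✗; affine ✓; relevant ✗; unrestricted ✓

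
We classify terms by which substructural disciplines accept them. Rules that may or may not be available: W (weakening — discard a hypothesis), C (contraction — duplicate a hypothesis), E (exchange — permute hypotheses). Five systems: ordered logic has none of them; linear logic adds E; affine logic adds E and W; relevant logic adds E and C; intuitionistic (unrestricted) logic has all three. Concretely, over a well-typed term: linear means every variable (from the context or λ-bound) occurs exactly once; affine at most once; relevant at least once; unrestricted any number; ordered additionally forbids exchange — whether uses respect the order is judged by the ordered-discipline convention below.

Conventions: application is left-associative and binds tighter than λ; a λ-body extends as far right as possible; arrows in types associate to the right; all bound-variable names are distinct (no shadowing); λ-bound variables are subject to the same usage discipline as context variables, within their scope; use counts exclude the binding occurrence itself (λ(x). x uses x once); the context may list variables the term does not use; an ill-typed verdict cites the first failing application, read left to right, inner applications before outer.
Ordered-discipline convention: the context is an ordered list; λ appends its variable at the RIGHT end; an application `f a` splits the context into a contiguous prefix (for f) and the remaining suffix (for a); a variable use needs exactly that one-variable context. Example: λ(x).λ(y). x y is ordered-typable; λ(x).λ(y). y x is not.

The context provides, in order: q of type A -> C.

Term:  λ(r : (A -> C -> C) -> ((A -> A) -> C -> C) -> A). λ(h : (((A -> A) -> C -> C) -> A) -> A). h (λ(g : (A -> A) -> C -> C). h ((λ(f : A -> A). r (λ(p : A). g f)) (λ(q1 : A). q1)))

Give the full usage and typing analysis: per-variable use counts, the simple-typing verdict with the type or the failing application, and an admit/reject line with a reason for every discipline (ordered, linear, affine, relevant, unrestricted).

use counts: q ×0; r [bound] ×1; h [bound] ×2; g [bound] ×1; f [bound] ×1; p [bound] ×0; q1 [bound] ×1
use order (left to right): h, h, r, g, f, q1
typing: ✓ — ((A -> C -> C) -> ((A -> A) -> C -> C) -> A) -> ((((A -> A) -> C -> C) -> A) -> A) -> A
ordered: ✗, h ×2 used more than once (contraction); q, p never used (weakening)
linear: ✗, h ×2 used more than once (contraction); q, p never used (weakening)
affine: ✗, h ×2 used more than once (contraction)
relevant: ✗, q, p never used (weakening)
unrestricted: ✓, typability at ((A -> C -> C) -> ((A -> A) -> C -> C) -> A) -> ((((A -> A) -> C -> C) -> A) -> A) -> A is all that's needed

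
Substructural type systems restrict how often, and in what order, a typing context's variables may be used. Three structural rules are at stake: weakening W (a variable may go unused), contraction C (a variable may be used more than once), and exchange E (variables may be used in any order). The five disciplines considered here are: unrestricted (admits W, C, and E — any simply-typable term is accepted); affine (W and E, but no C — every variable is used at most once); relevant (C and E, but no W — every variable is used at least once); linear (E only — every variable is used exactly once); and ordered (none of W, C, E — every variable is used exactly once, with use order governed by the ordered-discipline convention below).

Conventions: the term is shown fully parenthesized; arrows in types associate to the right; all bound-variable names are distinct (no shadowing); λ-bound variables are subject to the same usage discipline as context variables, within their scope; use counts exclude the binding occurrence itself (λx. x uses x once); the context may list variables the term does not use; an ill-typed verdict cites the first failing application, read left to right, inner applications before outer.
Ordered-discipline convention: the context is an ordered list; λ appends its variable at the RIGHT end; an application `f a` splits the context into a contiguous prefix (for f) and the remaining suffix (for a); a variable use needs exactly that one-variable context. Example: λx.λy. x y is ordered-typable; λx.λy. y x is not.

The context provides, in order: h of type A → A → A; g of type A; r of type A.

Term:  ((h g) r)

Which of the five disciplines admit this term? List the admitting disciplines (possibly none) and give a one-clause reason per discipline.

admitted in: ordered, linear, affine, relevant, unrestricted
variable uses: h: 1×; g: 1×; r: 1×
order of uses: h, g, r
typing: ✓ — A
ordered: ✓ — one use each (h, g, r); ordered split holds
linear: ✓ — single use per variable (h, g, r)
affine: ✓ — no duplicate uses among h, g, r
relevant: ✓ — h, g, r: all used, weakening unneeded
unrestricted: ✓ — well-typed at A; no restrictions here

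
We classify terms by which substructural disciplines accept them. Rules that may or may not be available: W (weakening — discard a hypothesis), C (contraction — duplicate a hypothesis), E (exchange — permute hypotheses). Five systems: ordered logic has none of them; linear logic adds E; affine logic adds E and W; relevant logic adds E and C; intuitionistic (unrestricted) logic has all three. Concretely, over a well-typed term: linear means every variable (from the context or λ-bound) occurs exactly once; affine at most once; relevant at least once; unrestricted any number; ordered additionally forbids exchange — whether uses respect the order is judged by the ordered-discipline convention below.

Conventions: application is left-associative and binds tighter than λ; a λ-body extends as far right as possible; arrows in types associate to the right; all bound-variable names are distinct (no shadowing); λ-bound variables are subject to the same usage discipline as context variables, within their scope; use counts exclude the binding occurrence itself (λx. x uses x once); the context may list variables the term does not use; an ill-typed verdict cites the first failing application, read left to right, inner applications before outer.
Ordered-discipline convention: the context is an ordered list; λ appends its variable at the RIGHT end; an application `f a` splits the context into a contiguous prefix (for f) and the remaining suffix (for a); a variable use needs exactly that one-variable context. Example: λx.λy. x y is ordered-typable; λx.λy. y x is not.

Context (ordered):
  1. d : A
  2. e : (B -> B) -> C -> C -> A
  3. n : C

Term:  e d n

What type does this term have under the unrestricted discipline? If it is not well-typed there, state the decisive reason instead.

not well-typed under unrestricted — a type mismatch blocks all five
use counts: d: 1, e: 1, n: 1
uses in reading order: e, d, n
typing: ill-typed: argument of type A where B -> B is required
per-discipline verdicts: ordered ✗, linear ✗, affine ✗, relevant ✗, unrestricted ✗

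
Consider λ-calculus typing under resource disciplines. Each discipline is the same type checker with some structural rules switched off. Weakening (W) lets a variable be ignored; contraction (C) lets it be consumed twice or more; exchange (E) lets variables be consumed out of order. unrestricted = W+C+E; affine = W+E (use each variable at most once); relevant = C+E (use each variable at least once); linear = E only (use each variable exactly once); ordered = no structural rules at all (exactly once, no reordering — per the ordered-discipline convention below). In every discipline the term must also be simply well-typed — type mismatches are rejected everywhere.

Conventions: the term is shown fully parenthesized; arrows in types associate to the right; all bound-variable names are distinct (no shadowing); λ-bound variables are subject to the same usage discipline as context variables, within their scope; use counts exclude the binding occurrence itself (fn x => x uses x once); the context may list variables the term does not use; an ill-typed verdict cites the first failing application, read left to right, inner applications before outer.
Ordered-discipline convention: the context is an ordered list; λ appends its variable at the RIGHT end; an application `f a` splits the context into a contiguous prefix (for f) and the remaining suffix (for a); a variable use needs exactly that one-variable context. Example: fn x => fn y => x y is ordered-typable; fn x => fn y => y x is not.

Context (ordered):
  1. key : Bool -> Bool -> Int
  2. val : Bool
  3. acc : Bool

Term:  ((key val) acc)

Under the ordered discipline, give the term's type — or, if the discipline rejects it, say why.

term : Int
use counts: key ×1, val ×1, acc ×1
uses in reading order: key, val, acc
typing: the term checks, with type Int
summary: ordered ✓, linear ✓, affine ✓, relevant ✓, unrestricted ✓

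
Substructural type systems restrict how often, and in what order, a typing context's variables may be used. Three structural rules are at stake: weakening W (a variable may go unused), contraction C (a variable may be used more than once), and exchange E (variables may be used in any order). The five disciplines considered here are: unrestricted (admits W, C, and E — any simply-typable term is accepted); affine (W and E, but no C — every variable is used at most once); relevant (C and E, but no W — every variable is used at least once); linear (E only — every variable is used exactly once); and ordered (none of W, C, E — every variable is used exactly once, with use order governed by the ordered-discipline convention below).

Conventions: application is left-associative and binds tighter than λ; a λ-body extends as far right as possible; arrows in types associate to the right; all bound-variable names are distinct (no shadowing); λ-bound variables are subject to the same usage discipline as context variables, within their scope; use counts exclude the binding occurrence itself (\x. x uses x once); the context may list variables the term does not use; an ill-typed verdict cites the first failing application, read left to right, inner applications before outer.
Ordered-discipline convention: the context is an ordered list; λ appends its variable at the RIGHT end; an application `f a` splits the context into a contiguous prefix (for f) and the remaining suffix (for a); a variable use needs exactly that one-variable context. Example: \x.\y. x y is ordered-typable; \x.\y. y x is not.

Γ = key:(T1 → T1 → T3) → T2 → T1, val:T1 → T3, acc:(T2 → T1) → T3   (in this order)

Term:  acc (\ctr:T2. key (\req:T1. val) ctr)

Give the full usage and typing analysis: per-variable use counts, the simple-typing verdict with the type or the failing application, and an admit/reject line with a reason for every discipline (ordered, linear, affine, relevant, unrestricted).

variable uses: key ×1; val ×1; acc ×1; ctr (λ-bound) ×1; req (λ-bound) ×0
left-to-right use order: acc, key, val, ctr
typing: well-typed at T3
ordered: ✗ — needs weakening: req unused
linear: ✗ — needs weakening: req unused
affine: ✓ — at most one use each (key, val, acc, ctr, req)
relevant: ✗ — needs weakening: req unused
unrestricted: ✓ — type-checks (T3) and nothing is barred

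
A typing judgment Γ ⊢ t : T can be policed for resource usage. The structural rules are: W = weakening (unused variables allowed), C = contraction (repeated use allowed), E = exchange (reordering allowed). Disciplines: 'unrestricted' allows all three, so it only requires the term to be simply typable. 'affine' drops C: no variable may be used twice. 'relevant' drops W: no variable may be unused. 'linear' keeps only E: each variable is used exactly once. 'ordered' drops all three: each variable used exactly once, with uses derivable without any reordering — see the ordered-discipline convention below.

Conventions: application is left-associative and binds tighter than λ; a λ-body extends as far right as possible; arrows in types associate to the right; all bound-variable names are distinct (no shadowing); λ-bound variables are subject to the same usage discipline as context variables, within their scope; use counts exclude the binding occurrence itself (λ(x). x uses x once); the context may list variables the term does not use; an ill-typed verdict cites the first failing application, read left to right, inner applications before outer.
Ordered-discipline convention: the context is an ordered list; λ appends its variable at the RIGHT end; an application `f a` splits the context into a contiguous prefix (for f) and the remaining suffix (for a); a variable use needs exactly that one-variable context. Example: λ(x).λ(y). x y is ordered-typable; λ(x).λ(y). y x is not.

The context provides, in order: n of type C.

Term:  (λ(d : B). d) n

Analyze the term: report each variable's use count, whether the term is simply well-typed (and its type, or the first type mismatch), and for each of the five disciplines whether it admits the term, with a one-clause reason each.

counts: n=1, d [bound]=1
uses in reading order: d, n
typing: ill-typed: an application expects B but receives C
ordered ✗ (a type mismatch blocks all five)
linear ✗ (the type mismatch rejects it)
affine ✗ (not simply typable)
relevant ✗ (fails simple typing)
unrestricted ✗ (a type mismatch blocks all five)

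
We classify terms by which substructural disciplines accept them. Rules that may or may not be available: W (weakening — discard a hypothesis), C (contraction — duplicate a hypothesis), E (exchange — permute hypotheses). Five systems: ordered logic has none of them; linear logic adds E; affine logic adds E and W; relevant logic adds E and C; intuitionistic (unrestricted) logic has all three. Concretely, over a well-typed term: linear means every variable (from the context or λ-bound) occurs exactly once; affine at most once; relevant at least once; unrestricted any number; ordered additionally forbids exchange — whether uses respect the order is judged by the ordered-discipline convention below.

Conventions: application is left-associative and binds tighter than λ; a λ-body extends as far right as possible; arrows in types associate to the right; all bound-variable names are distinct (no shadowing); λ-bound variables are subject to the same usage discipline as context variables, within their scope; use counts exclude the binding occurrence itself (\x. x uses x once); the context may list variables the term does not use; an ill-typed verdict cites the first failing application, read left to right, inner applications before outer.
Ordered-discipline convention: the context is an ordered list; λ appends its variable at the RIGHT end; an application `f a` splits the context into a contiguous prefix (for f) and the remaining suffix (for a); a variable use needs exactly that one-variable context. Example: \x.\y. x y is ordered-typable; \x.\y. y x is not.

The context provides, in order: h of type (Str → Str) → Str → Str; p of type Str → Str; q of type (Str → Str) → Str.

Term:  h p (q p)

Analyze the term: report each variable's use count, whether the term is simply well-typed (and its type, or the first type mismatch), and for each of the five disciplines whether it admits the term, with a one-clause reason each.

usage: h: 1; p: 2; q: 1
uses in reading order: h, p, q, p
typing: well-typed at Str
ordered ✗ (repeated use of p ×2)
linear ✗ (repeated use of p ×2)
affine ✗ (repeated use of p ×2)
relevant ✓ (h, p, q: all used, weakening unneeded)
unrestricted ✓ (well-typed at Str; no restrictions here)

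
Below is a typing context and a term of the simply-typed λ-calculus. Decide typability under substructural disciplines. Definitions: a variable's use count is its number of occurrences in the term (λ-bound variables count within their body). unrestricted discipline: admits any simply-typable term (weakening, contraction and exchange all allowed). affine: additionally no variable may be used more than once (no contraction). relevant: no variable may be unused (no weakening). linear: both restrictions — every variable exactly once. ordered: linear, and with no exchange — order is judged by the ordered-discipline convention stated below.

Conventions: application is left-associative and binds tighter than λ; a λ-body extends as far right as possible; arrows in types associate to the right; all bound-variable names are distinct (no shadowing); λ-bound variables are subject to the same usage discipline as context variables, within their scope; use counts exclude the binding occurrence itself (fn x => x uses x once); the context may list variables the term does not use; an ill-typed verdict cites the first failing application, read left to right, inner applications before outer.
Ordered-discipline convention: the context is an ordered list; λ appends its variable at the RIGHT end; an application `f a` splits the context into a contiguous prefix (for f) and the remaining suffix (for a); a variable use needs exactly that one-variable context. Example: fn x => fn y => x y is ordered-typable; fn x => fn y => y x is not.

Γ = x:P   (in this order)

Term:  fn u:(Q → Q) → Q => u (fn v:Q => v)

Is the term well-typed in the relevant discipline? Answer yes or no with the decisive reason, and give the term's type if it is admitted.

no — unused: x — weakening required
variable uses: x ×0, u [bound] ×1, v [bound] ×1
use order (left to right): u, v
typing: well-typed at ((Q → Q) → Q) → Q
per-discipline verdicts: ordered ✗; linear ✗; affine ✓; relevant ✗; unrestricted ✓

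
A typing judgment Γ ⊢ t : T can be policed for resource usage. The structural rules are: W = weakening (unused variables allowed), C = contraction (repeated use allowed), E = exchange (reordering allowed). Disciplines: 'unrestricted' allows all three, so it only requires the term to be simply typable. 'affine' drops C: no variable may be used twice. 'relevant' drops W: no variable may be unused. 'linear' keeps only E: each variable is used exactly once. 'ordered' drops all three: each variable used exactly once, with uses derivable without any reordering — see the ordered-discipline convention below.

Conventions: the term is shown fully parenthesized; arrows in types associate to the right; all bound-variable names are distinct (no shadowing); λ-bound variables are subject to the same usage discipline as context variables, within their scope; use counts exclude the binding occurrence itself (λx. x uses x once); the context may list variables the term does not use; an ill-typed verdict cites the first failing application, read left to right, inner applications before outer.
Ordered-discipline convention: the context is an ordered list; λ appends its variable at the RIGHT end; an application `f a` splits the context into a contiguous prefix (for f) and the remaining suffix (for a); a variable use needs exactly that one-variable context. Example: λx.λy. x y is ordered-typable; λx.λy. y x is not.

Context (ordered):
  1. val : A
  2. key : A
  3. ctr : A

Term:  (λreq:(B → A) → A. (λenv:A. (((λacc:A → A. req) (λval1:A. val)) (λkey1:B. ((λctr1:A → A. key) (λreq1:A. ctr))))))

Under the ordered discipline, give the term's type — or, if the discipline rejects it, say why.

not well-typed under ordered — env, acc, val1, key1, ctr1, req1 never used (weakening)
use counts: val: 1×, key: 1×, ctr: 1×, req [bound]: 1×, env [bound]: 0×, acc [bound]: 0×, val1 [bound]: 0×, key1 [bound]: 0×, ctr1 [bound]: 0×, req1 [bound]: 0×
uses in reading order: req, val, key, ctr
typing: well-typed — term : ((B → A) → A) → A → A
summary: ordered ✗; linear ✗; affine ✓; relevant ✗; unrestricted ✓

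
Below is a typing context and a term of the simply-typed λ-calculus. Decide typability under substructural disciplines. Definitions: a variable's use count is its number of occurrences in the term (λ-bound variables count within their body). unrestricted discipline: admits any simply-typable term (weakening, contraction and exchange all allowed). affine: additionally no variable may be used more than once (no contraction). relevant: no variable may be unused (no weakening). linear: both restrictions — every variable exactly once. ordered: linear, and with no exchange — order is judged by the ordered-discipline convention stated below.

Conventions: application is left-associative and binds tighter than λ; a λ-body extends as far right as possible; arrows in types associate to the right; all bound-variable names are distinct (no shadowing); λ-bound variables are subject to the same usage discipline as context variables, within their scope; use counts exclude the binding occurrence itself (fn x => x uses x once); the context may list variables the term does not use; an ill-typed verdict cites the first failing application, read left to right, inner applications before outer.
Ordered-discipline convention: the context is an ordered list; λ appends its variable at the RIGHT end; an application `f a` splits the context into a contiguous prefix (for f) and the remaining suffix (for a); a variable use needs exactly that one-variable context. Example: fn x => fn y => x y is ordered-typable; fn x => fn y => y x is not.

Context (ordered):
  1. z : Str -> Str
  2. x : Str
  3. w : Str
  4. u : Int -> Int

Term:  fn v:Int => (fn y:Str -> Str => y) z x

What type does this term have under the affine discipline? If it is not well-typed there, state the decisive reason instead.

term : Int -> Str
counts: z: 1×, x: 1×, w: 0×, u: 0×, v [bound]: 0×, y [bound]: 1×
left-to-right use order: y, z, x
typing: well-typed — term : Int -> Str
across the five disciplines: ordered ✗, linear ✗, affine ✓, relevant ✗, unrestricted ✓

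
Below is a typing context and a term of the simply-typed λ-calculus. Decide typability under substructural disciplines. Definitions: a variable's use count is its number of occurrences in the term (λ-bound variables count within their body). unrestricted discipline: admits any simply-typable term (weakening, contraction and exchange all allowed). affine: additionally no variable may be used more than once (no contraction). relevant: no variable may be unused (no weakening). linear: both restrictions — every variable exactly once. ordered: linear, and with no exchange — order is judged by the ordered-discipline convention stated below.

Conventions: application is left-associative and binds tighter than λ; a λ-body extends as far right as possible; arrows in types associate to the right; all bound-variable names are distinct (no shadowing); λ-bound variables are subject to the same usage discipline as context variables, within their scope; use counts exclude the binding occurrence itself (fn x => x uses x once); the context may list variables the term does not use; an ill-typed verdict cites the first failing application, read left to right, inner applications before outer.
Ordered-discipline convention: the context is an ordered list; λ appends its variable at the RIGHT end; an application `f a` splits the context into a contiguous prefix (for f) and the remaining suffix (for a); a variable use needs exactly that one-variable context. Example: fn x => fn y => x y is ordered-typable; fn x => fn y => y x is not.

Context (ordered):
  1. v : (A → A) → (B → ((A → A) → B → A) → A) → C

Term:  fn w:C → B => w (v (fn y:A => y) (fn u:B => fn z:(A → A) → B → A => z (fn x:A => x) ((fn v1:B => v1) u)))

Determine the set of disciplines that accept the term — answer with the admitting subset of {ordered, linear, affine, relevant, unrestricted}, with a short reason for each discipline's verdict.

admitting disciplines: linear, affine, relevant, unrestricted
usage: v=1, w (bound)=1, y (bound)=1, u (bound)=1, z (bound)=1, x (bound)=1, v1 (bound)=1
order of uses: w, v, y, z, x, v1, u
typing: the term checks, with type (C → B) → B
ordered ✗ (use order w, v, y, z, x, v1, u needs exchange)
linear ✓ (v, w, y, u, z, x, v1: one use apiece)
affine ✓ (no duplicate uses among v, w, y, u, z, x, v1)
relevant ✓ (at least one use each (v, w, y, u, z, x, v1))
unrestricted ✓ (well-typed at (C → B) → B; no restrictions here)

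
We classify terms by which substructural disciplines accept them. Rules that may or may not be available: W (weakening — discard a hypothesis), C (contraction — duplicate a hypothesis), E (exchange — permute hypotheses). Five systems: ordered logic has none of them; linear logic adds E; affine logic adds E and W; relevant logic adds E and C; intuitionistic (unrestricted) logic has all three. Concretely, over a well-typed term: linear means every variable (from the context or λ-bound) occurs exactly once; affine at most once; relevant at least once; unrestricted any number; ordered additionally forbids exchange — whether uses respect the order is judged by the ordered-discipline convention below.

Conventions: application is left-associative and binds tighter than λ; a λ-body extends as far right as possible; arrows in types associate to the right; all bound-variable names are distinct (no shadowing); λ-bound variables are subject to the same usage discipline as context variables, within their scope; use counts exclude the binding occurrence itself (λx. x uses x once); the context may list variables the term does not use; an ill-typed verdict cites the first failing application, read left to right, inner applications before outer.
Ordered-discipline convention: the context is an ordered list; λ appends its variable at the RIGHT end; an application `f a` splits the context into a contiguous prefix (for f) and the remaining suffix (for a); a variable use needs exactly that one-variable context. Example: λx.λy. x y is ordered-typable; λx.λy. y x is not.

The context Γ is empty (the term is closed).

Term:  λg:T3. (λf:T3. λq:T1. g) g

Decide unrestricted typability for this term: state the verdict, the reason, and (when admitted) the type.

yes — well-typed at T3 -> T1 -> T3; no restrictions here; term : T3 -> T1 -> T3
variable uses: g (bound) ×2, f (bound) ×0, q (bound) ×0
order of uses: g, g
typing: ✓ — T3 -> T1 -> T3
all disciplines: ordered ✗, linear ✗, affine ✗, relevant ✗, unrestricted ✓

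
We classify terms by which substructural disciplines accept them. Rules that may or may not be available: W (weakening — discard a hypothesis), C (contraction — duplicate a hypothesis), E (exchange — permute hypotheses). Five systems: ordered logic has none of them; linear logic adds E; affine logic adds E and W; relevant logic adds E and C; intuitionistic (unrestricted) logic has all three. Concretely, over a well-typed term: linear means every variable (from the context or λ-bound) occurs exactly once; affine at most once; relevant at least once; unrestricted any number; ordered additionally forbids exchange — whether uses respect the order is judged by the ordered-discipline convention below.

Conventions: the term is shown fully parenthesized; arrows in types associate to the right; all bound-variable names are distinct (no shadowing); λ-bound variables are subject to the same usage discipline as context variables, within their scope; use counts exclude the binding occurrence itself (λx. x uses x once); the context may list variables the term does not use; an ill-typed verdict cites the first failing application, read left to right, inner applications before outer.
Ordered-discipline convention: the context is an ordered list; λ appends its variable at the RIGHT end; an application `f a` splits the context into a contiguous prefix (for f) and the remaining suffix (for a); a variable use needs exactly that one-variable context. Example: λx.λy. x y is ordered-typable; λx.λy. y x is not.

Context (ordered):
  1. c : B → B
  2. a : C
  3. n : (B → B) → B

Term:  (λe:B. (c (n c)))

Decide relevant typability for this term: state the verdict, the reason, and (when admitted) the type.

no — needs weakening: a, e unused
use counts: c: 2×, a: 0×, n: 1×, e (λ-bound): 0×
uses in reading order: c, n, c
typing: well-typed — term : B → B
summary: ordered ✗; linear ✗; affine ✗; relevant ✗; unrestricted ✓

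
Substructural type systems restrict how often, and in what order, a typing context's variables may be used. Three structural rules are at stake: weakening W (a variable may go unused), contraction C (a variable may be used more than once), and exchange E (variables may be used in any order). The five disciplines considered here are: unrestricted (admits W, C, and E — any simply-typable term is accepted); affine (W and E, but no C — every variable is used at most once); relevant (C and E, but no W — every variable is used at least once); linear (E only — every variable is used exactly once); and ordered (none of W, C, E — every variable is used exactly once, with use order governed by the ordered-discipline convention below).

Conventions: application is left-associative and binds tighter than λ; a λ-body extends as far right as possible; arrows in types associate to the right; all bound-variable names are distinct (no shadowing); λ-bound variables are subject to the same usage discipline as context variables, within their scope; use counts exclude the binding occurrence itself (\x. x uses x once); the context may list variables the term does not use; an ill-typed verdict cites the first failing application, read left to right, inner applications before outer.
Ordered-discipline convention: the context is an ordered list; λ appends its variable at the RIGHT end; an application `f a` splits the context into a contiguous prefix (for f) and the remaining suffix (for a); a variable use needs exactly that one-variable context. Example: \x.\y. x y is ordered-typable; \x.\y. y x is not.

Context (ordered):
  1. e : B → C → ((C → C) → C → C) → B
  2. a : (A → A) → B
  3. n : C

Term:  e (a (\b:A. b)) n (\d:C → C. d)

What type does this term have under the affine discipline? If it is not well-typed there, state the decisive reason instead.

term : B
counts: e: 1; a: 1; n: 1; b (bound): 1; d (bound): 1
order of uses: e, a, b, n, d
typing: well-typed — term : B
per-discipline verdicts: ordered ✓ | linear ✓ | affine ✓ | relevant ✓ | unrestricted ✓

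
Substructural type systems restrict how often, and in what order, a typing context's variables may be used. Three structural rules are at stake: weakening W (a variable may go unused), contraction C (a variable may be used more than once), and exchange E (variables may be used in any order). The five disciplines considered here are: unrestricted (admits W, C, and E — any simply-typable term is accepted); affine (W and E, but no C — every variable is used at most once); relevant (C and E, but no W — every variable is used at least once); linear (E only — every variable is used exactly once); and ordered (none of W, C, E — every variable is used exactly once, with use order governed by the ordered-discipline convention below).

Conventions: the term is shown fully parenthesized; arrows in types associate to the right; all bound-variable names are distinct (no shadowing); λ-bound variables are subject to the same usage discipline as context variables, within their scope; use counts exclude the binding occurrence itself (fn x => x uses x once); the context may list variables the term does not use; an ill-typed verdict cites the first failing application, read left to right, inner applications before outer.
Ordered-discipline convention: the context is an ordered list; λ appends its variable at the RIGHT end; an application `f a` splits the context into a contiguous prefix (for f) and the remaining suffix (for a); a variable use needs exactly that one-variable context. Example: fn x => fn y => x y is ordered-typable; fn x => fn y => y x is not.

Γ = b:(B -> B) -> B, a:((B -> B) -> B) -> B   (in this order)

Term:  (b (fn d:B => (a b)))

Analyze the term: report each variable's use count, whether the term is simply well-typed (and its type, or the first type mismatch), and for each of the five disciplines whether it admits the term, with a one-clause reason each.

variable uses: b ×2, a ×1, d (bound) ×0
order of uses: b, a, b
typing: well-typed — term : B
ordered ✗ (needs contraction — b ×2; d left unused)
linear ✗ (needs contraction — b ×2; d left unused)
affine ✗ (needs contraction — b ×2)
relevant ✗ (d left unused)
unrestricted ✓ (well-typed at B; no restrictions here)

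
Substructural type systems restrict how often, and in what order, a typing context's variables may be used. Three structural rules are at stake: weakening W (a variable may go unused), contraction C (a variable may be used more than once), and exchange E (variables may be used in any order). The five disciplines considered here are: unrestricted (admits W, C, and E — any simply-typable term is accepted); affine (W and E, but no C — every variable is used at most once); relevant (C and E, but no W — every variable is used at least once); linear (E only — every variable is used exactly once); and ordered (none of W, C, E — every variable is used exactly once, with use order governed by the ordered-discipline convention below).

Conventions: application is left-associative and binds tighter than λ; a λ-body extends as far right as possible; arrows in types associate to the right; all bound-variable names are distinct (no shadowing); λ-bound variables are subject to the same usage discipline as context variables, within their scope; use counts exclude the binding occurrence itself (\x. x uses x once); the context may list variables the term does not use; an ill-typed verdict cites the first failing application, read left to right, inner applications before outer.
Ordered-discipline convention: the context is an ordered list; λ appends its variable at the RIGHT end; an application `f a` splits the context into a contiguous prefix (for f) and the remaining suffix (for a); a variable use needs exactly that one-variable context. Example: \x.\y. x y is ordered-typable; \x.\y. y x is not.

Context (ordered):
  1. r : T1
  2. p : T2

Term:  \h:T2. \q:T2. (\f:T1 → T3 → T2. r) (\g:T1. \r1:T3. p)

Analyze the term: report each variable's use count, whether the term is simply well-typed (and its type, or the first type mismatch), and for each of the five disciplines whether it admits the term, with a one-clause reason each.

use counts: r=1, p=1, h [bound]=0, q [bound]=0, f [bound]=0, g [bound]=0, r1 [bound]=0
order of uses: r, p
typing: the term checks, with type T2 → T2 → T1
ordered ✗ (h, q, f, g, r1 left unused)
linear ✗ (h, q, f, g, r1 left unused)
affine ✓ (r, p, h, q, f, g, r1: no repeats, contraction unneeded)
relevant ✗ (h, q, f, g, r1 left unused)
unrestricted ✓ (well-typed at T2 → T2 → T1; no restrictions here)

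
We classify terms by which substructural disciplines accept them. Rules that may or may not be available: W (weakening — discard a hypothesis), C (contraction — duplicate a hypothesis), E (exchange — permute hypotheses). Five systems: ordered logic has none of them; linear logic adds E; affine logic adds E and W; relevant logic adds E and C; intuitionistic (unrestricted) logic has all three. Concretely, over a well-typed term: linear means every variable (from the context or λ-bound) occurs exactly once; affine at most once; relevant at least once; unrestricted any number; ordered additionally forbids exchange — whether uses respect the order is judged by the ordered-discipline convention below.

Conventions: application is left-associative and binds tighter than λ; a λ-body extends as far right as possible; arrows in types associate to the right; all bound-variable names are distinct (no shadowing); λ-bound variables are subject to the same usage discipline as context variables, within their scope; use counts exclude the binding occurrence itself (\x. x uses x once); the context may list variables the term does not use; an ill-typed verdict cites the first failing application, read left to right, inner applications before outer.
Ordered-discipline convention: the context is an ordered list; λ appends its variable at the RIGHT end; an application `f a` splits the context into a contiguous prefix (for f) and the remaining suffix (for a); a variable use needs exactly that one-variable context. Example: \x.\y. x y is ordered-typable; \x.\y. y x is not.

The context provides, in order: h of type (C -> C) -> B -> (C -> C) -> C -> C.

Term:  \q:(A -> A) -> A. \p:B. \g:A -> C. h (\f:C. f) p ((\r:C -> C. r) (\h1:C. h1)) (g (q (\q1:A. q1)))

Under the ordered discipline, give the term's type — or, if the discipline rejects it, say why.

not well-typed under ordered — no contiguous prefix/suffix split fits h, f, p, r, h1, g, q, q1
usage: h: 1×, q [bound]: 1×, p [bound]: 1×, g [bound]: 1×, f [bound]: 1×, r [bound]: 1×, h1 [bound]: 1×, q1 [bound]: 1×
order of uses: h, f, p, r, h1, g, q, q1
typing: the term checks, with type ((A -> A) -> A) -> B -> (A -> C) -> C
per-discipline verdicts: ordered ✗; linear ✓; affine ✓; relevant ✓; unrestricted ✓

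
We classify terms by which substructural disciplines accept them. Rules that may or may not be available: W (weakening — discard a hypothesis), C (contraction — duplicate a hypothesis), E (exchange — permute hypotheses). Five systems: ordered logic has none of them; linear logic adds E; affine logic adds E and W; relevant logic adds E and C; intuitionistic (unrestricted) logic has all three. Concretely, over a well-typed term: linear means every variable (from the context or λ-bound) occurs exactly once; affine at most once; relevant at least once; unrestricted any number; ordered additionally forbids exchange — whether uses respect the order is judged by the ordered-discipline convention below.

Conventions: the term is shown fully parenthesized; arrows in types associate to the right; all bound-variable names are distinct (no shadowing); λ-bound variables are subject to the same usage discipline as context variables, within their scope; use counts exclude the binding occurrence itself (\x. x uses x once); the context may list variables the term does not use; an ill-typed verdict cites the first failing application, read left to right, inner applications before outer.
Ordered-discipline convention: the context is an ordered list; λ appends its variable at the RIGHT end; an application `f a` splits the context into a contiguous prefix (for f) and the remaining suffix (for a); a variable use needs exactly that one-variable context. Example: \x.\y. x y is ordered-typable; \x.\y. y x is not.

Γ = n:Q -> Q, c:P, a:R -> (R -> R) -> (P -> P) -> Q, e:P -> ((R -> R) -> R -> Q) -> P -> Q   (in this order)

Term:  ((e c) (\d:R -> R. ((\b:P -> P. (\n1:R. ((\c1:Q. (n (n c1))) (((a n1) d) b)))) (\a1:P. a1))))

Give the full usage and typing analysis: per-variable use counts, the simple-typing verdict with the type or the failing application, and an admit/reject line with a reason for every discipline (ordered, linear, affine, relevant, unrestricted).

variable uses: n: 2, c: 1, a: 1, e: 1, d [bound]: 1, b [bound]: 1, n1 [bound]: 1, c1 [bound]: 1, a1 [bound]: 1
order of uses: e, c, n, n, c1, a, n1, d, b, a1
typing: well-typed at P -> Q
ordered: ✗ — n ×2 used more than once (contraction)
linear: ✗ — n ×2 used more than once (contraction)
affine: ✗ — n ×2 used more than once (contraction)
relevant: ✓ — none of n, c, a, e, d, b, n1, c1, a1 goes unused
unrestricted: ✓ — typability at P -> Q is all that's needed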